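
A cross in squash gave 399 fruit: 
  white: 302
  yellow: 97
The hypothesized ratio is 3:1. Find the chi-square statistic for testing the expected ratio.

0.101

Total ratio parts = 4. Expected numbers out of 399:
  white: 399 × 3/4 = 299.25
  yellow: 399 × 1/4 = 99.75
χ² = Σ (O − E)² / E
  white: (302 − 299.25)² / 299.25 = 0.0253
  yellow: (97 − 99.75)² / 99.75 = 0.0758
χ² = 0.0253 + 0.0758 = 0.1011 ≈ 0.101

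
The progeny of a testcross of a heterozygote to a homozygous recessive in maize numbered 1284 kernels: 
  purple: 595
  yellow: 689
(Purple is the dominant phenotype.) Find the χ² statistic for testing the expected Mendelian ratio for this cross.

A testcross of a heterozygote (Aa × aa) gives a 1:1 phenotypic ratio.
Expected counts for N = 1284 under a 1:1 ratio (total parts = 2):
  purple: 1284 × 1/2 = 642
  yellow: 1284 × 1/2 = 642
χ² = Σ (O − E)² / E
  purple: (595 − 642)² / 642 = 3.4408
  yellow: (689 − 642)² / 642 = 3.4408
χ² = 3.4408 + 3.4408 = 6.8816 ≈ 6.882

6.882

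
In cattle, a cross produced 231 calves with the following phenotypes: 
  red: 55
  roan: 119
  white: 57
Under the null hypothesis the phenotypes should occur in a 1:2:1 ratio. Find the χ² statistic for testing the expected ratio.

0.247

Under the 1:2:1 hypothesis (Σ ratio = 4, N = 231):
  red: 231 × 1/4 = 57.75
  roan: 231 × 2/4 = 115.5
  white: 231 × 1/4 = 57.75
χ² = Σ (O − E)² / E
  red: (55 − 57.75)² / 57.75 = 0.1310
  roan: (119 − 115.5)² / 115.5 = 0.1061
  white: (57 − 57.75)² / 57.75 = 0.0097
χ² = 0.1310 + 0.1061 + 0.0097 = 0.2468 ≈ 0.247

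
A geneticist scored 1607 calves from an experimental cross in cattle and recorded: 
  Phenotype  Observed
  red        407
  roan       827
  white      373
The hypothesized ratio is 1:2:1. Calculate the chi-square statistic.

Total ratio parts = 4. Expected numbers out of 1607:
  red: 1607 × 1/4 = 401.75
  roan: 1607 × 2/4 = 803.5
  white: 1607 × 1/4 = 401.75
χ² = Σ (O − E)² / E
  red: (407 − 401.75)² / 401.75 = 0.0686
  roan: (827 − 803.5)² / 803.5 = 0.6873
  white: (373 − 401.75)² / 401.75 = 2.0574
χ² = 0.0686 + 0.6873 + 2.0574 = 2.8133 ≈ 2.813

2.813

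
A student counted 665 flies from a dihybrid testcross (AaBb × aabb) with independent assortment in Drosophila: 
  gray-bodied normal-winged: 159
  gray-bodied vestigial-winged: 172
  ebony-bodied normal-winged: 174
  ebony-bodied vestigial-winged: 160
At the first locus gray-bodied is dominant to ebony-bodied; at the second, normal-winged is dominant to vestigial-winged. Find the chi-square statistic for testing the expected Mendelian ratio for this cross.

1.111

A dihybrid testcross with independent assortment gives a 1:1:1:1 ratio.
Expected counts for N = 665 under a 1:1:1:1 ratio (total parts = 4):
  gray-bodied normal-winged: 665 × 1/4 = 166.25
  gray-bodied vestigial-winged: 665 × 1/4 = 166.25
  ebony-bodied normal-winged: 665 × 1/4 = 166.25
  ebony-bodied vestigial-winged: 665 × 1/4 = 166.25
χ² = Σ (O − E)² / E
  gray-bodied normal-winged: (159 − 166.25)² / 166.25 = 0.3162
  gray-bodied vestigial-winged: (172 − 166.25)² / 166.25 = 0.1989
  ebony-bodied normal-winged: (174 − 166.25)² / 166.25 = 0.3613
  ebony-bodied vestigial-winged: (160 − 166.25)² / 166.25 = 0.2350
χ² = 0.3162 + 0.1989 + 0.3613 + 0.2350 = 1.1114 ≈ 1.111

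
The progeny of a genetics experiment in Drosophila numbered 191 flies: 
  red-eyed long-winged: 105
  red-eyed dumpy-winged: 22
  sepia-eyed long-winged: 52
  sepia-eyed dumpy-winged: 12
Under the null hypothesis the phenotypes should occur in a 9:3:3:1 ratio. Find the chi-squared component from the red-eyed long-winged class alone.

0.055

Expected counts for N = 191 under a 9:3:3:1 ratio (total parts = 16):
  red-eyed long-winged: 191 × 9/16 = 107.4375
  red-eyed dumpy-winged: 191 × 3/16 = 35.8125
  sepia-eyed long-winged: 191 × 3/16 = 35.8125
  sepia-eyed dumpy-winged: 191 × 1/16 = 11.9375
Contribution of red-eyed long-winged: (105 − 107.4375)² / 107.4375 = 0.0553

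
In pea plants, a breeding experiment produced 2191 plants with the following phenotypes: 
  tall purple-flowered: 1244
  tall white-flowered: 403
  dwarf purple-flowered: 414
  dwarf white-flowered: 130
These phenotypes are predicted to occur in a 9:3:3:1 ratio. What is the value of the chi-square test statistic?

The 9:3:3:1 ratio has 16 parts, so with N = 2191 the expected counts are:
  tall purple-flowered: 2191 × 9/16 = 1232.4375
  tall white-flowered: 2191 × 3/16 = 410.8125
  dwarf purple-flowered: 2191 × 3/16 = 410.8125
  dwarf white-flowered: 2191 × 1/16 = 136.9375
χ² = Σ (O − E)² / E
  tall purple-flowered: (1244 − 1232.4375)² / 1232.4375 = 0.1085
  tall white-flowered: (403 − 410.8125)² / 410.8125 = 0.1486
  dwarf purple-flowered: (414 − 410.8125)² / 410.8125 = 0.0247
  dwarf white-flowered: (130 − 136.9375)² / 136.9375 = 0.3515
χ² = 0.1085 + 0.1486 + 0.0247 + 0.3515 = 0.6333 ≈ 0.633

0.633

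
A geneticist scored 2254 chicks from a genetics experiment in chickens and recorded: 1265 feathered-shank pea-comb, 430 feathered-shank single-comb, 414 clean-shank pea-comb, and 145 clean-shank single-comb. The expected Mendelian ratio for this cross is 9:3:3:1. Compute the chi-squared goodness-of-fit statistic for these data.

The 9:3:3:1 ratio has 16 parts, so with N = 2254 the expected counts are:
  feathered-shank pea-comb: 2254 × 9/16 = 1267.875
  feathered-shank single-comb: 2254 × 3/16 = 422.625
  clean-shank pea-comb: 2254 × 3/16 = 422.625
  clean-shank single-comb: 2254 × 1/16 = 140.875
χ² = Σ (O − E)² / E
  feathered-shank pea-comb: (1265 − 1267.875)² / 1267.875 = 0.0065
  feathered-shank single-comb: (430 − 422.625)² / 422.625 = 0.1287
  clean-shank pea-comb: (414 − 422.625)² / 422.625 = 0.1760
  clean-shank single-comb: (145 − 140.875)² / 140.875 = 0.1208
χ² = 0.0065 + 0.1287 + 0.1760 + 0.1208 = 0.432

0.432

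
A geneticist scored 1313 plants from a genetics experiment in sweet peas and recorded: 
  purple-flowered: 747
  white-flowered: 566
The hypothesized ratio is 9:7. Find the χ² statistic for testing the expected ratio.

Expected counts for N = 1313 under a 9:7 ratio (total parts = 16):
  purple-flowered: 1313 × 9/16 = 738.5625
  white-flowered: 1313 × 7/16 = 574.4375
χ² = Σ (O − E)² / E
  purple-flowered: (747 − 738.5625)² / 738.5625 = 0.0964
  white-flowered: (566 − 574.4375)² / 574.4375 = 0.1239
χ² = 0.0964 + 0.1239 = 0.2203 ≈ 0.220

0.220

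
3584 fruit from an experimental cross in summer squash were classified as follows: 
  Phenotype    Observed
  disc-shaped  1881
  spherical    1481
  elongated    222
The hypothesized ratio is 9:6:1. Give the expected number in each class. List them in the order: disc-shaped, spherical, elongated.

2016, 1344, 224

Total ratio parts = 16. Expected numbers out of 3584:
  disc-shaped: 3584 × 9/16 = 2016
  spherical: 3584 × 6/16 = 1344
  elongated: 3584 × 1/16 = 224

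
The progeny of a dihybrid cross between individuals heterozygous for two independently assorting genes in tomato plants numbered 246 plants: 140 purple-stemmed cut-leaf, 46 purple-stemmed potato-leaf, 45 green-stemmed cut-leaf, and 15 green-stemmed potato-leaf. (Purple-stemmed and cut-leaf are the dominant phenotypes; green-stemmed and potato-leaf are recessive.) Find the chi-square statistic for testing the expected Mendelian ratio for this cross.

0.056

A dihybrid F₂ with independent assortment and complete dominance at both loci gives a 9:3:3:1 phenotypic ratio.
Total ratio parts = 16. Expected numbers out of 246:
  purple-stemmed cut-leaf: 246 × 9/16 = 138.375
  purple-stemmed potato-leaf: 246 × 3/16 = 46.125
  green-stemmed cut-leaf: 246 × 3/16 = 46.125
  green-stemmed potato-leaf: 246 × 1/16 = 15.375
χ² = Σ (O − E)² / E
  purple-stemmed cut-leaf: (140 − 138.375)² / 138.375 = 0.0191
  purple-stemmed potato-leaf: (46 − 46.125)² / 46.125 = 0.0003
  green-stemmed cut-leaf: (45 − 46.125)² / 46.125 = 0.0274
  green-stemmed potato-leaf: (15 − 15.375)² / 15.375 = 0.0091
χ² = 0.0191 + 0.0003 + 0.0274 + 0.0091 = 0.0559 ≈ 0.056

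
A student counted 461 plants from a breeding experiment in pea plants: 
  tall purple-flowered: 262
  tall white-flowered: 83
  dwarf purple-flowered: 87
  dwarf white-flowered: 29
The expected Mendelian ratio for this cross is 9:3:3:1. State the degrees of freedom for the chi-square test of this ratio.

A goodness-of-fit test with 4 phenotype classes has df = 4 − 1 = 3.

3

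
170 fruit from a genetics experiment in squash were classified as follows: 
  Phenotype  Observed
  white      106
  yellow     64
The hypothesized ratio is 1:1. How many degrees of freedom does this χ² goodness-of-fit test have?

1

A goodness-of-fit test with 2 phenotype classes has df = 2 − 1 = 1.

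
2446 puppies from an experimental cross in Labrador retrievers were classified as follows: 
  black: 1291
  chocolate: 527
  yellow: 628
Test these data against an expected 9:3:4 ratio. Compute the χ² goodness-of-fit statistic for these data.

15.875

Expected counts for N = 2446 under a 9:3:4 ratio (total parts = 16):
  black: 2446 × 9/16 = 1375.875
  chocolate: 2446 × 3/16 = 458.625
  yellow: 2446 × 4/16 = 611.5
χ² = Σ (O − E)² / E
  black: (1291 − 1375.875)² / 1375.875 = 5.2358
  chocolate: (527 − 458.625)² / 458.625 = 10.1938
  yellow: (628 − 611.5)² / 611.5 = 0.4452
χ² = 5.2358 + 10.1938 + 0.4452 = 15.8748 ≈ 15.875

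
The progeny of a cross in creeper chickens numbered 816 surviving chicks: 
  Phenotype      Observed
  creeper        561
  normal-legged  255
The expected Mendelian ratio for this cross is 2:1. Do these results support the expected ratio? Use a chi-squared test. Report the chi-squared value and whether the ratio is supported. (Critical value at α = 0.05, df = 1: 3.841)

The 2:1 ratio has 3 parts, so with N = 816 the expected counts are:
  creeper: 816 × 2/3 = 544
  normal-legged: 816 × 1/3 = 272
χ² = Σ (O − E)² / E
  creeper: (561 − 544)² / 544 = 0.5312
  normal-legged: (255 − 272)² / 272 = 1.0625
χ² = 0.5312 + 1.0625 = 1.5937 ≈ 1.594
Degrees of freedom = 2 − 1 = 1; critical value at α = 0.05 is 3.841.
Since 1.594 < 3.841, we fail to reject the null hypothesis — the data are consistent with the 2:1 ratio.

1.594; consistent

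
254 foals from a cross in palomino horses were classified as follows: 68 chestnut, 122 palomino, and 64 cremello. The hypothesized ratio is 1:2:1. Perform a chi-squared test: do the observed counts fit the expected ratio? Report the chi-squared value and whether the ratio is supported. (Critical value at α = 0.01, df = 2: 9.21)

Under the 1:2:1 hypothesis (Σ ratio = 4, N = 254):
  chestnut: 254 × 1/4 = 63.5
  palomino: 254 × 2/4 = 127
  cremello: 254 × 1/4 = 63.5
χ² = Σ (O − E)² / E
  chestnut: (68 − 63.5)² / 63.5 = 0.3189
  palomino: (122 − 127)² / 127 = 0.1969
  cremello: (64 − 63.5)² / 63.5 = 0.0039
χ² = 0.3189 + 0.1969 + 0.0039 = 0.5197 ≈ 0.520
Degrees of freedom = 3 − 1 = 2; critical value at α = 0.01 is 9.21.
Since 0.520 < 9.21, we fail to reject the null hypothesis — the data are consistent with the 1:2:1 ratio.

0.520; consistent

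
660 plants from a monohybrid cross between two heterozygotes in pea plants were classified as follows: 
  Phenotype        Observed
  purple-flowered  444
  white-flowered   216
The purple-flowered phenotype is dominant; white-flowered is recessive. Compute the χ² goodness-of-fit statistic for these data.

21.018

For a monohybrid cross between heterozygotes with complete dominance, the expected phenotypic ratio is 3:1.
Under the 3:1 hypothesis (Σ ratio = 4, N = 660):
  purple-flowered: 660 × 3/4 = 495
  white-flowered: 660 × 1/4 = 165
χ² = Σ (O − E)² / E
  purple-flowered: (444 − 495)² / 495 = 5.2545
  white-flowered: (216 − 165)² / 165 = 15.7636
χ² = 5.2545 + 15.7636 = 21.0181 ≈ 21.018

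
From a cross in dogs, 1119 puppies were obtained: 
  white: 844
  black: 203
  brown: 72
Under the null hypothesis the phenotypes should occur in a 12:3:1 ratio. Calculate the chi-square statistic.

Total ratio parts = 16. Expected numbers out of 1119:
  white: 1119 × 12/16 = 839.25
  black: 1119 × 3/16 = 209.8125
  brown: 1119 × 1/16 = 69.9375
χ² = Σ (O − E)² / E
  white: (844 − 839.25)² / 839.25 = 0.0269
  black: (203 − 209.8125)² / 209.8125 = 0.2212
  brown: (72 − 69.9375)² / 69.9375 = 0.0608
χ² = 0.0269 + 0.2212 + 0.0608 = 0.3089 ≈ 0.309

0.309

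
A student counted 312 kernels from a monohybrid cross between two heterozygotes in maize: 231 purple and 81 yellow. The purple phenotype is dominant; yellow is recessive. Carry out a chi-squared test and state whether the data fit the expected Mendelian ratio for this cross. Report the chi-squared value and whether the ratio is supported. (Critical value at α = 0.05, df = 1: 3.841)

0.154; consistent

For a monohybrid cross between heterozygotes with complete dominance, the expected phenotypic ratio is 3:1.
Total ratio parts = 4. Expected numbers out of 312:
  purple: 312 × 3/4 = 234
  yellow: 312 × 1/4 = 78
χ² = Σ (O − E)² / E
  purple: (231 − 234)² / 234 = 0.0385
  yellow: (81 − 78)² / 78 = 0.1154
χ² = 0.0385 + 0.1154 = 0.1539 ≈ 0.154
Degrees of freedom = 2 − 1 = 1; critical value at α = 0.05 is 3.841.
Since 0.154 < 3.841, we fail to reject the null hypothesis — the data are consistent with the 3:1 ratio.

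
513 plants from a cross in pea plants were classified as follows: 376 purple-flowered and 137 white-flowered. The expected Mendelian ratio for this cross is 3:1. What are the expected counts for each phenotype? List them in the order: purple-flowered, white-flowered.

Expected counts for N = 513 under a 3:1 ratio (total parts = 4):
  purple-flowered: 513 × 3/4 = 384.75
  white-flowered: 513 × 1/4 = 128.25

384.75, 128.25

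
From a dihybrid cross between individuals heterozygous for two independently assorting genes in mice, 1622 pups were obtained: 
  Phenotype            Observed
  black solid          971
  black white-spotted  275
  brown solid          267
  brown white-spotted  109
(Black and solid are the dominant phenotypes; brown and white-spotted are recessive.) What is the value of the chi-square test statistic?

A dihybrid F₂ with independent assortment and complete dominance at both loci gives a 9:3:3:1 phenotypic ratio.
The 9:3:3:1 ratio has 16 parts, so with N = 1622 the expected counts are:
  black solid: 1622 × 9/16 = 912.375
  black white-spotted: 1622 × 3/16 = 304.125
  brown solid: 1622 × 3/16 = 304.125
  brown white-spotted: 1622 × 1/16 = 101.375
χ² = Σ (O − E)² / E
  black solid: (971 − 912.375)² / 912.375 = 3.7670
  black white-spotted: (275 − 304.125)² / 304.125 = 2.7892
  brown solid: (267 − 304.125)² / 304.125 = 4.5319
  brown white-spotted: (109 − 101.375)² / 101.375 = 0.5735
χ² = 3.7670 + 2.7892 + 4.5319 + 0.5735 = 11.6616 ≈ 11.662

11.662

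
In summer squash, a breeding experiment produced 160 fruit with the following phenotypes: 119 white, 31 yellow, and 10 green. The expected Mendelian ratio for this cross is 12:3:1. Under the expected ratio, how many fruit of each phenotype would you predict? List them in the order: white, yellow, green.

Expected counts for N = 160 under a 12:3:1 ratio (total parts = 16):
  white: 160 × 12/16 = 120
  yellow: 160 × 3/16 = 30
  green: 160 × 1/16 = 10

120, 30, 10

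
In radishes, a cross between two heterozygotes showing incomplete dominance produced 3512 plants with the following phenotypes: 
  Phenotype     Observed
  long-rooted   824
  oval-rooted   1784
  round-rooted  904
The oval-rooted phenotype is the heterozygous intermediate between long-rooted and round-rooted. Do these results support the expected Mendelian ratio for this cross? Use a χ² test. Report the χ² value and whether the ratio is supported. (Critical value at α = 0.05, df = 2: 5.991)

4.538; consistent

With incomplete dominance, a heterozygote × heterozygote cross gives a 1:2:1 phenotypic ratio.
Under the 1:2:1 hypothesis (Σ ratio = 4, N = 3512):
  long-rooted: 3512 × 1/4 = 878
  oval-rooted: 3512 × 2/4 = 1756
  round-rooted: 3512 × 1/4 = 878
χ² = Σ (O − E)² / E
  long-rooted: (824 − 878)² / 878 = 3.3212
  oval-rooted: (1784 − 1756)² / 1756 = 0.4465
  round-rooted: (904 − 878)² / 878 = 0.7699
χ² = 3.3212 + 0.4465 + 0.7699 = 4.5376 ≈ 4.538
Degrees of freedom = 3 − 1 = 2; critical value at α = 0.05 is 5.991.
Since 4.538 < 5.991, we fail to reject the null hypothesis — the data are consistent with the 1:2:1 ratio.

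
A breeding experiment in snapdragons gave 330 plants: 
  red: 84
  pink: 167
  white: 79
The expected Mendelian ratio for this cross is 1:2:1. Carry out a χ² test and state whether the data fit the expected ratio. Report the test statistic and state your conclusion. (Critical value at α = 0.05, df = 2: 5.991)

The 1:2:1 ratio has 4 parts, so with N = 330 the expected counts are:
  red: 330 × 1/4 = 82.5
  pink: 330 × 2/4 = 165
  white: 330 × 1/4 = 82.5
χ² = Σ (O − E)² / E
  red: (84 − 82.5)² / 82.5 = 0.0273
  pink: (167 − 165)² / 165 = 0.0242
  white: (79 − 82.5)² / 82.5 = 0.1485
χ² = 0.0273 + 0.0242 + 0.1485 = 0.200
Degrees of freedom = 3 − 1 = 2; critical value at α = 0.05 is 5.991.
Since 0.200 < 5.991, we fail to reject the null hypothesis — the data are consistent with the 1:2:1 ratio.

0.200; consistent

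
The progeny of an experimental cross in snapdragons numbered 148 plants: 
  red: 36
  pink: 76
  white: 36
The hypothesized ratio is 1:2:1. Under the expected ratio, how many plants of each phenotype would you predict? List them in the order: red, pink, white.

37, 74, 37

Under the 1:2:1 hypothesis (Σ ratio = 4, N = 148):
  red: 148 × 1/4 = 37
  pink: 148 × 2/4 = 74
  white: 148 × 1/4 = 37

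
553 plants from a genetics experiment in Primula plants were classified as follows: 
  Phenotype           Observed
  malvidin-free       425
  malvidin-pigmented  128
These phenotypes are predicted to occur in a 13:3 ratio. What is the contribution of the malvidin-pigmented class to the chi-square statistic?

Total ratio parts = 16. Expected numbers out of 553:
  malvidin-free: 553 × 13/16 = 449.3125
  malvidin-pigmented: 553 × 3/16 = 103.6875
Contribution of malvidin-pigmented: (128 − 103.6875)² / 103.6875 = 5.7008

5.701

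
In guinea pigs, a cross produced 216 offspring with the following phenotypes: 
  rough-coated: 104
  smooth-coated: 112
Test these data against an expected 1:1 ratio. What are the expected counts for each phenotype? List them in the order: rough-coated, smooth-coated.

108, 108

Expected counts for N = 216 under a 1:1 ratio (total parts = 2):
  rough-coated: 216 × 1/2 = 108
  smooth-coated: 216 × 1/2 = 108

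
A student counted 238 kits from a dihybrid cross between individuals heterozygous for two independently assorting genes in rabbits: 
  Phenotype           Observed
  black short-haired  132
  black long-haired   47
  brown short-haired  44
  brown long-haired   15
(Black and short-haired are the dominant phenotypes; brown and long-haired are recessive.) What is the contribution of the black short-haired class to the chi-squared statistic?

A dihybrid F₂ with independent assortment and complete dominance at both loci gives a 9:3:3:1 phenotypic ratio.
Expected counts for N = 238 under a 9:3:3:1 ratio (total parts = 16):
  black short-haired: 238 × 9/16 = 133.875
  black long-haired: 238 × 3/16 = 44.625
  brown short-haired: 238 × 3/16 = 44.625
  brown long-haired: 238 × 1/16 = 14.875
Contribution of black short-haired: (132 − 133.875)² / 133.875 = 0.0263

0.026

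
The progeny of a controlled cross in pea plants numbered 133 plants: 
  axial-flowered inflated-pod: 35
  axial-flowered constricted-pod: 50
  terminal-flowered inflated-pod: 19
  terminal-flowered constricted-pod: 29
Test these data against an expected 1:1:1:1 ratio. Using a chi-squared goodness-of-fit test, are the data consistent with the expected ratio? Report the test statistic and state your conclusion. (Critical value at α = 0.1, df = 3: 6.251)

The 1:1:1:1 ratio has 4 parts, so with N = 133 the expected counts are:
  axial-flowered inflated-pod: 133 × 1/4 = 33.25
  axial-flowered constricted-pod: 133 × 1/4 = 33.25
  terminal-flowered inflated-pod: 133 × 1/4 = 33.25
  terminal-flowered constricted-pod: 133 × 1/4 = 33.25
χ² = Σ (O − E)² / E
  axial-flowered inflated-pod: (35 − 33.25)² / 33.25 = 0.0921
  axial-flowered constricted-pod: (50 − 33.25)² / 33.25 = 8.4380
  terminal-flowered inflated-pod: (19 − 33.25)² / 33.25 = 6.1071
  terminal-flowered constricted-pod: (29 − 33.25)² / 33.25 = 0.5432
χ² = 0.0921 + 8.4380 + 6.1071 + 0.5432 = 15.1804 ≈ 15.180
Degrees of freedom = 4 − 1 = 3; critical value at α = 0.1 is 6.251.
Since 15.180 > 6.251, we reject the null hypothesis — the data do not fit the 1:1:1:1 ratio.

15.180; not consistent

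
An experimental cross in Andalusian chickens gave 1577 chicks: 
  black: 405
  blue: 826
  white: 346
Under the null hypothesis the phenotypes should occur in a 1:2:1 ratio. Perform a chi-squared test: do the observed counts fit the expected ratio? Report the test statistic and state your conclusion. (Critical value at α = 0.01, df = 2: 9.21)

Under the 1:2:1 hypothesis (Σ ratio = 4, N = 1577):
  black: 1577 × 1/4 = 394.25
  blue: 1577 × 2/4 = 788.5
  white: 1577 × 1/4 = 394.25
χ² = Σ (O − E)² / E
  black: (405 − 394.25)² / 394.25 = 0.2931
  blue: (826 − 788.5)² / 788.5 = 1.7834
  white: (346 − 394.25)² / 394.25 = 5.9050
χ² = 0.2931 + 1.7834 + 5.9050 = 7.9815 ≈ 7.982
Degrees of freedom = 3 − 1 = 2; critical value at α = 0.01 is 9.21.
Since 7.982 < 9.21, we fail to reject the null hypothesis — the data are consistent with the 1:2:1 ratio.

7.982; consistent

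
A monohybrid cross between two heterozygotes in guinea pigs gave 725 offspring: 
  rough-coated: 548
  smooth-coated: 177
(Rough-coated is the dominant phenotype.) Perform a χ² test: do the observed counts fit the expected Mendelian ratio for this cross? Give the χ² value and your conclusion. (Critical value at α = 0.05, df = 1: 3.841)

For a monohybrid cross between heterozygotes with complete dominance, the expected phenotypic ratio is 3:1.
Expected counts for N = 725 under a 3:1 ratio (total parts = 4):
  rough-coated: 725 × 3/4 = 543.75
  smooth-coated: 725 × 1/4 = 181.25
χ² = Σ (O − E)² / E
  rough-coated: (548 − 543.75)² / 543.75 = 0.0332
  smooth-coated: (177 − 181.25)² / 181.25 = 0.0997
χ² = 0.0332 + 0.0997 = 0.1329 ≈ 0.133
Degrees of freedom = 2 − 1 = 1; critical value at α = 0.05 is 3.841.
Since 0.133 < 3.841, we fail to reject the null hypothesis — the data are consistent with the 3:1 ratio.

0.133; consistent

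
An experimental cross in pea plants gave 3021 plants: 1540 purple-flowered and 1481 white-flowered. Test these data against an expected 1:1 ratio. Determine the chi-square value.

1.152

The 1:1 ratio has 2 parts, so with N = 3021 the expected counts are:
  purple-flowered: 3021 × 1/2 = 1510.5
  white-flowered: 3021 × 1/2 = 1510.5
χ² = Σ (O − E)² / E
  purple-flowered: (1540 − 1510.5)² / 1510.5 = 0.5761
  white-flowered: (1481 − 1510.5)² / 1510.5 = 0.5761
χ² = 0.5761 + 0.5761 = 1.1522 ≈ 1.152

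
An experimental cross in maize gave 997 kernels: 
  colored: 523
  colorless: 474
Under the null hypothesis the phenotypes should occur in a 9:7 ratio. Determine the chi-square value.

5.827

The 9:7 ratio has 16 parts, so with N = 997 the expected counts are:
  colored: 997 × 9/16 = 560.8125
  colorless: 997 × 7/16 = 436.1875
χ² = Σ (O − E)² / E
  colored: (523 − 560.8125)² / 560.8125 = 2.5495
  colorless: (474 − 436.1875)² / 436.1875 = 3.2779
χ² = 2.5495 + 3.2779 = 5.8274 ≈ 5.827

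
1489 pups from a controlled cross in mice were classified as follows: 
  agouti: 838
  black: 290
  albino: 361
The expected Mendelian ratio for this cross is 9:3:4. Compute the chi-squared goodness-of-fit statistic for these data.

Total ratio parts = 16. Expected numbers out of 1489:
  agouti: 1489 × 9/16 = 837.5625
  black: 1489 × 3/16 = 279.1875
  albino: 1489 × 4/16 = 372.25
χ² = Σ (O − E)² / E
  agouti: (838 − 837.5625)² / 837.5625 = 0.0002
  black: (290 − 279.1875)² / 279.1875 = 0.4188
  albino: (361 − 372.25)² / 372.25 = 0.3400
χ² = 0.0002 + 0.4188 + 0.3400 = 0.759

0.759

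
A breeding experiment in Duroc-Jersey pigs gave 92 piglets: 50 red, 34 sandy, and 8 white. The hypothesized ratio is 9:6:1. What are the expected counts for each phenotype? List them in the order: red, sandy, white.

51.75, 34.5, 5.75

The 9:6:1 ratio has 16 parts, so with N = 92 the expected counts are:
  red: 92 × 9/16 = 51.75
  sandy: 92 × 6/16 = 34.5
  white: 92 × 1/16 = 5.75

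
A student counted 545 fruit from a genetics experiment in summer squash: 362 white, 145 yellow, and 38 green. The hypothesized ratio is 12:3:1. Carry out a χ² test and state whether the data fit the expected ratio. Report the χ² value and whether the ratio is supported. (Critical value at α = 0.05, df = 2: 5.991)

Total ratio parts = 16. Expected numbers out of 545:
  white: 545 × 12/16 = 408.75
  yellow: 545 × 3/16 = 102.1875
  green: 545 × 1/16 = 34.0625
χ² = Σ (O − E)² / E
  white: (362 − 408.75)² / 408.75 = 5.3469
  yellow: (145 − 102.1875)² / 102.1875 = 17.9367
  green: (38 − 34.0625)² / 34.0625 = 0.4552
χ² = 5.3469 + 17.9367 + 0.4552 = 23.7388 ≈ 23.739
Degrees of freedom = 3 − 1 = 2; critical value at α = 0.05 is 5.991.
Since 23.739 > 5.991, we reject the null hypothesis — the data do not fit the 12:3:1 ratio.

23.739; not consistent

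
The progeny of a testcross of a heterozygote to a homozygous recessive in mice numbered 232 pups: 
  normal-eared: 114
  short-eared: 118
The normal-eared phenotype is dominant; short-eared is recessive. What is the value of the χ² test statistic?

A testcross of a heterozygote (Aa × aa) gives a 1:1 phenotypic ratio.
Under the 1:1 hypothesis (Σ ratio = 2, N = 232):
  normal-eared: 232 × 1/2 = 116
  short-eared: 232 × 1/2 = 116
χ² = Σ (O − E)² / E
  normal-eared: (114 − 116)² / 116 = 0.0345
  short-eared: (118 − 116)² / 116 = 0.0345
χ² = 0.0345 + 0.0345 = 0.069

0.069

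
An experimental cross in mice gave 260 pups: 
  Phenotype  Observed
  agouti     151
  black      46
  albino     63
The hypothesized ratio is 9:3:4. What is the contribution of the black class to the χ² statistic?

Total ratio parts = 16. Expected numbers out of 260:
  agouti: 260 × 9/16 = 146.25
  black: 260 × 3/16 = 48.75
  albino: 260 × 4/16 = 65
Contribution of black: (46 − 48.75)² / 48.75 = 0.1551

0.155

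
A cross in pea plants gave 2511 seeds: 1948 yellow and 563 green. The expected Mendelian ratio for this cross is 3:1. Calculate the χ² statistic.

Under the 3:1 hypothesis (Σ ratio = 4, N = 2511):
  yellow: 2511 × 3/4 = 1883.25
  green: 2511 × 1/4 = 627.75
χ² = Σ (O − E)² / E
  yellow: (1948 − 1883.25)² / 1883.25 = 2.2262
  green: (563 − 627.75)² / 627.75 = 6.6787
χ² = 2.2262 + 6.6787 = 8.9049 ≈ 8.905

8.905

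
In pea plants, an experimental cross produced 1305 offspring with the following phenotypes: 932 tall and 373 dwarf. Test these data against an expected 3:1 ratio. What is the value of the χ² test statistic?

8.932

The 3:1 ratio has 4 parts, so with N = 1305 the expected counts are:
  tall: 1305 × 3/4 = 978.75
  dwarf: 1305 × 1/4 = 326.25
χ² = Σ (O − E)² / E
  tall: (932 − 978.75)² / 978.75 = 2.2330
  dwarf: (373 − 326.25)² / 326.25 = 6.6990
χ² = 2.2330 + 6.6990 = 8.932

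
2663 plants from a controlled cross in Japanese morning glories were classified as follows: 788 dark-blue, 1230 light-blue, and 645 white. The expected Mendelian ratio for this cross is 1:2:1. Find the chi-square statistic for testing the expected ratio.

Total ratio parts = 4. Expected numbers out of 2663:
  dark-blue: 2663 × 1/4 = 665.75
  light-blue: 2663 × 2/4 = 1331.5
  white: 2663 × 1/4 = 665.75
χ² = Σ (O − E)² / E
  dark-blue: (788 − 665.75)² / 665.75 = 22.4485
  light-blue: (1230 − 1331.5)² / 1331.5 = 7.7373
  white: (645 − 665.75)² / 665.75 = 0.6467
χ² = 22.4485 + 7.7373 + 0.6467 = 30.8325 ≈ 30.833

30.833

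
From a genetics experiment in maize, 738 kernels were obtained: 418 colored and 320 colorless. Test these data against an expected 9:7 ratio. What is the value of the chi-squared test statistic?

Under the 9:7 hypothesis (Σ ratio = 16, N = 738):
  colored: 738 × 9/16 = 415.125
  colorless: 738 × 7/16 = 322.875
χ² = Σ (O − E)² / E
  colored: (418 − 415.125)² / 415.125 = 0.0199
  colorless: (320 − 322.875)² / 322.875 = 0.0256
χ² = 0.0199 + 0.0256 = 0.0455 ≈ 0.046

0.046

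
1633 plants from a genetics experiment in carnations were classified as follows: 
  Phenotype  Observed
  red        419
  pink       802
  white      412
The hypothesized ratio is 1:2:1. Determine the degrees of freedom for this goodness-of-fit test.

A goodness-of-fit test with 3 phenotype classes has df = 3 − 1 = 2.

2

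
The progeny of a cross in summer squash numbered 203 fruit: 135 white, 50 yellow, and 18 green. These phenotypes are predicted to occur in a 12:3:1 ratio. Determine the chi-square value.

7.923

The 12:3:1 ratio has 16 parts, so with N = 203 the expected counts are:
  white: 203 × 12/16 = 152.25
  yellow: 203 × 3/16 = 38.0625
  green: 203 × 1/16 = 12.6875
χ² = Σ (O − E)² / E
  white: (135 − 152.25)² / 152.25 = 1.9544
  yellow: (50 − 38.0625)² / 38.0625 = 3.7439
  green: (18 − 12.6875)² / 12.6875 = 2.2244
χ² = 1.9544 + 3.7439 + 2.2244 = 7.9227 ≈ 7.923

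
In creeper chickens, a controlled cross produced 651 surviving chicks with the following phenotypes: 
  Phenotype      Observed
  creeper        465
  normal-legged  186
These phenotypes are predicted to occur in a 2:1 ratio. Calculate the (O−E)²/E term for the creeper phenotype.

Expected counts for N = 651 under a 2:1 ratio (total parts = 3):
  creeper: 651 × 2/3 = 434
  normal-legged: 651 × 1/3 = 217
Contribution of creeper: (465 − 434)² / 434 = 2.2143

2.214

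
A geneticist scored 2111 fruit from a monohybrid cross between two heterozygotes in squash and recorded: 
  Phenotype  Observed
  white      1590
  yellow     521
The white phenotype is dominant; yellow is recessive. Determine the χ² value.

0.115

For a monohybrid cross between heterozygotes with complete dominance, the expected phenotypic ratio is 3:1.
The 3:1 ratio has 4 parts, so with N = 2111 the expected counts are:
  white: 2111 × 3/4 = 1583.25
  yellow: 2111 × 1/4 = 527.75
χ² = Σ (O − E)² / E
  white: (1590 − 1583.25)² / 1583.25 = 0.0288
  yellow: (521 − 527.75)² / 527.75 = 0.0863
χ² = 0.0288 + 0.0863 = 0.1151 ≈ 0.115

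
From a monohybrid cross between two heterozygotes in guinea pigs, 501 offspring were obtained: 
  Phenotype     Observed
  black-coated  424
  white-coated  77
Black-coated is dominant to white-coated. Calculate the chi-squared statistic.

24.783

For a monohybrid cross between heterozygotes with complete dominance, the expected phenotypic ratio is 3:1.
Expected counts for N = 501 under a 3:1 ratio (total parts = 4):
  black-coated: 501 × 3/4 = 375.75
  white-coated: 501 × 1/4 = 125.25
χ² = Σ (O − E)² / E
  black-coated: (424 − 375.75)² / 375.75 = 6.1958
  white-coated: (77 − 125.25)² / 125.25 = 18.5873
χ² = 6.1958 + 18.5873 = 24.7831 ≈ 24.783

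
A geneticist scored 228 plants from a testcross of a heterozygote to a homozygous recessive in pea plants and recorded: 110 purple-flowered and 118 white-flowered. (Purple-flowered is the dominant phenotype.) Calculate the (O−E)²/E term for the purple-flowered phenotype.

0.140

A testcross of a heterozygote (Aa × aa) gives a 1:1 phenotypic ratio.
Total ratio parts = 2. Expected numbers out of 228:
  purple-flowered: 228 × 1/2 = 114
  white-flowered: 228 × 1/2 = 114
Contribution of purple-flowered: (110 − 114)² / 114 = 0.1404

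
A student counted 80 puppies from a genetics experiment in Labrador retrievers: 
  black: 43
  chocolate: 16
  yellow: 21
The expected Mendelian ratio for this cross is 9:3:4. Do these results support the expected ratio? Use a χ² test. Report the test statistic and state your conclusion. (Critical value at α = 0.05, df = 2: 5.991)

0.206; consistent

Total ratio parts = 16. Expected numbers out of 80:
  black: 80 × 9/16 = 45
  chocolate: 80 × 3/16 = 15
  yellow: 80 × 4/16 = 20
χ² = Σ (O − E)² / E
  black: (43 − 45)² / 45 = 0.0889
  chocolate: (16 − 15)² / 15 = 0.0667
  yellow: (21 − 20)² / 20 = 0.0500
χ² = 0.0889 + 0.0667 + 0.0500 = 0.2056 ≈ 0.206
Degrees of freedom = 3 − 1 = 2; critical value at α = 0.05 is 5.991.
Since 0.206 < 5.991, we fail to reject the null hypothesis — the data are consistent with the 9:3:4 ratio.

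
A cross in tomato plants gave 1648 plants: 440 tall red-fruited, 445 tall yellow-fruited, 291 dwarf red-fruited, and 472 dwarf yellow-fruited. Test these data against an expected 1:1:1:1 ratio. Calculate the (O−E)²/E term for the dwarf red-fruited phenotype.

35.536

Expected counts for N = 1648 under a 1:1:1:1 ratio (total parts = 4):
  tall red-fruited: 1648 × 1/4 = 412
  tall yellow-fruited: 1648 × 1/4 = 412
  dwarf red-fruited: 1648 × 1/4 = 412
  dwarf yellow-fruited: 1648 × 1/4 = 412
Contribution of dwarf red-fruited: (291 − 412)² / 412 = 35.5364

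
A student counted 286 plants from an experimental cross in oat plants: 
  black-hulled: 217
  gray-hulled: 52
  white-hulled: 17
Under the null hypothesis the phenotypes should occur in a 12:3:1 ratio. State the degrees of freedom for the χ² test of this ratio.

2

A goodness-of-fit test with 3 phenotype classes has df = 3 − 1 = 2.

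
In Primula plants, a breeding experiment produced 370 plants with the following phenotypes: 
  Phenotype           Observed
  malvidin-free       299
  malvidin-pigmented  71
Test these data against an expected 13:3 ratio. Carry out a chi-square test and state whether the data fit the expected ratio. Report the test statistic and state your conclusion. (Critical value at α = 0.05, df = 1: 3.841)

Total ratio parts = 16. Expected numbers out of 370:
  malvidin-free: 370 × 13/16 = 300.625
  malvidin-pigmented: 370 × 3/16 = 69.375
χ² = Σ (O − E)² / E
  malvidin-free: (299 − 300.625)² / 300.625 = 0.0088
  malvidin-pigmented: (71 − 69.375)² / 69.375 = 0.0381
χ² = 0.0088 + 0.0381 = 0.0469 ≈ 0.047
Degrees of freedom = 2 − 1 = 1; critical value at α = 0.05 is 3.841.
Since 0.047 < 3.841, we fail to reject the null hypothesis — the data are consistent with the 13:3 ratio.

0.047; consistent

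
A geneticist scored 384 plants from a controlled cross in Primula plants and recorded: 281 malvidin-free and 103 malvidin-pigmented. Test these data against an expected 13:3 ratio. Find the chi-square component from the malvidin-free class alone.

Under the 13:3 hypothesis (Σ ratio = 16, N = 384):
  malvidin-free: 384 × 13/16 = 312
  malvidin-pigmented: 384 × 3/16 = 72
Contribution of malvidin-free: (281 − 312)² / 312 = 3.0801

3.080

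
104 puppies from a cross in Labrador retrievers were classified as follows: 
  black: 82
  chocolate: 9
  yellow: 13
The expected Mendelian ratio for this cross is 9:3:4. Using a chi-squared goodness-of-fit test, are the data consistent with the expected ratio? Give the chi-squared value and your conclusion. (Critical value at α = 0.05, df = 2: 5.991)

Total ratio parts = 16. Expected numbers out of 104:
  black: 104 × 9/16 = 58.5
  chocolate: 104 × 3/16 = 19.5
  yellow: 104 × 4/16 = 26
χ² = Σ (O − E)² / E
  black: (82 − 58.5)² / 58.5 = 9.4402
  chocolate: (9 − 19.5)² / 19.5 = 5.6538
  yellow: (13 − 26)² / 26 = 6.5000
χ² = 9.4402 + 5.6538 + 6.5000 = 21.594
Degrees of freedom = 3 − 1 = 2; critical value at α = 0.05 is 5.991.
Since 21.594 > 5.991, we reject the null hypothesis — the data do not fit the 9:3:4 ratio.

21.594; not consistent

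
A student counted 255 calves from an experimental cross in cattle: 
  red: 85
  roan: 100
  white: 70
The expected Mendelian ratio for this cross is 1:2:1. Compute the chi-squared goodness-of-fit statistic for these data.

13.627

The 1:2:1 ratio has 4 parts, so with N = 255 the expected counts are:
  red: 255 × 1/4 = 63.75
  roan: 255 × 2/4 = 127.5
  white: 255 × 1/4 = 63.75
χ² = Σ (O − E)² / E
  red: (85 − 63.75)² / 63.75 = 7.0833
  roan: (100 − 127.5)² / 127.5 = 5.9314
  white: (70 − 63.75)² / 63.75 = 0.6127
χ² = 7.0833 + 5.9314 + 0.6127 = 13.6274 ≈ 13.627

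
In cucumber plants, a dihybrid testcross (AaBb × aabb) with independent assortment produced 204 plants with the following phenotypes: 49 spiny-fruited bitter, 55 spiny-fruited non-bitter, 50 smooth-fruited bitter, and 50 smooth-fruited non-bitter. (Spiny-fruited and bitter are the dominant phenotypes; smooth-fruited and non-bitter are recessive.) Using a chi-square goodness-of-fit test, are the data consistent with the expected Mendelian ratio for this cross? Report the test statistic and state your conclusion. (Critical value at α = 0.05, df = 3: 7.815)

A dihybrid testcross with independent assortment gives a 1:1:1:1 ratio.
Expected counts for N = 204 under a 1:1:1:1 ratio (total parts = 4):
  spiny-fruited bitter: 204 × 1/4 = 51
  spiny-fruited non-bitter: 204 × 1/4 = 51
  smooth-fruited bitter: 204 × 1/4 = 51
  smooth-fruited non-bitter: 204 × 1/4 = 51
χ² = Σ (O − E)² / E
  spiny-fruited bitter: (49 − 51)² / 51 = 0.0784
  spiny-fruited non-bitter: (55 − 51)² / 51 = 0.3137
  smooth-fruited bitter: (50 − 51)² / 51 = 0.0196
  smooth-fruited non-bitter: (50 − 51)² / 51 = 0.0196
χ² = 0.0784 + 0.3137 + 0.0196 + 0.0196 = 0.4313 ≈ 0.431
Degrees of freedom = 4 − 1 = 3; critical value at α = 0.05 is 7.815.
Since 0.431 < 7.815, we fail to reject the null hypothesis — the data are consistent with the 1:1:1:1 ratio.

0.431; consistent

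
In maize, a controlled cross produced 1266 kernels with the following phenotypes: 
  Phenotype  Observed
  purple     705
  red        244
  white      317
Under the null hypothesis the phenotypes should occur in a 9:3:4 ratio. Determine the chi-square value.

0.257

Expected counts for N = 1266 under a 9:3:4 ratio (total parts = 16):
  purple: 1266 × 9/16 = 712.125
  red: 1266 × 3/16 = 237.375
  white: 1266 × 4/16 = 316.5
χ² = Σ (O − E)² / E
  purple: (705 − 712.125)² / 712.125 = 0.0713
  red: (244 − 237.375)² / 237.375 = 0.1849
  white: (317 − 316.5)² / 316.5 = 0.0008
χ² = 0.0713 + 0.1849 + 0.0008 = 0.257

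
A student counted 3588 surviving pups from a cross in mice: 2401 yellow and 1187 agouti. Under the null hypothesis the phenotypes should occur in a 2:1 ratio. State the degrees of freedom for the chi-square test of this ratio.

1

A goodness-of-fit test with 2 phenotype classes has df = 2 − 1 = 1.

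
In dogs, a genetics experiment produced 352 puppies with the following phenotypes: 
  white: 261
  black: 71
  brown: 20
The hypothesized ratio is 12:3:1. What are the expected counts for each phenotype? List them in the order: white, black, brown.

Expected counts for N = 352 under a 12:3:1 ratio (total parts = 16):
  white: 352 × 12/16 = 264
  black: 352 × 3/16 = 66
  brown: 352 × 1/16 = 22

264, 66, 22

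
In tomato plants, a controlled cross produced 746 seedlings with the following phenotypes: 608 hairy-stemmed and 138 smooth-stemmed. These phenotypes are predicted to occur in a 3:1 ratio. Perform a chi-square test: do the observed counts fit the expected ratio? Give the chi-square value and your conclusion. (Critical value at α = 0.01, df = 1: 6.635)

16.817; not consistent

The 3:1 ratio has 4 parts, so with N = 746 the expected counts are:
  hairy-stemmed: 746 × 3/4 = 559.5
  smooth-stemmed: 746 × 1/4 = 186.5
χ² = Σ (O − E)² / E
  hairy-stemmed: (608 − 559.5)² / 559.5 = 4.2042
  smooth-stemmed: (138 − 186.5)² / 186.5 = 12.6126
χ² = 4.2042 + 12.6126 = 16.8168 ≈ 16.817
Degrees of freedom = 2 − 1 = 1; critical value at α = 0.01 is 6.635.
Since 16.817 > 6.635, we reject the null hypothesis — the data do not fit the 3:1 ratio.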